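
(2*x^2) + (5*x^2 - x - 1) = 7*x^2 - x - 1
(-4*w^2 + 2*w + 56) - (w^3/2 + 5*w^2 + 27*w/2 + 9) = -w^3/2 - 9*w^2 - 23*w/2 + 47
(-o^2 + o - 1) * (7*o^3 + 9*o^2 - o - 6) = -7*o^5 - 2*o^4 + 3*o^3 - 4*o^2 - 5*o + 6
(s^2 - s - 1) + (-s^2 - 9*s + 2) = 1 - 10*s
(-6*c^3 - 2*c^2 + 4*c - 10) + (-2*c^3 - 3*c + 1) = -8*c^3 - 2*c^2 + c - 9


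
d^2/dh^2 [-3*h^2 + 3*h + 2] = -6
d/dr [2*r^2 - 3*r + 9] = 4*r - 3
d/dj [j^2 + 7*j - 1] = 2*j + 7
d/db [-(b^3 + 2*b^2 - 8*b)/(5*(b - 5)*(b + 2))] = (-b^4 + 6*b^3 + 28*b^2 + 40*b - 80)/(5*(b^4 - 6*b^3 - 11*b^2 + 60*b + 100))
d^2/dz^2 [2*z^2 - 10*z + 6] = 4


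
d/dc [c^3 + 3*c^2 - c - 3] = 3*c^2 + 6*c - 1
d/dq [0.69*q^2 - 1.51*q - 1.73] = 1.38*q - 1.51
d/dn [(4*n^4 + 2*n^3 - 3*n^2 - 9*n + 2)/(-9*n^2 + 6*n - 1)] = (-24*n^4 + 10*n^3 + 6*n^2 - 33*n + 3)/(27*n^3 - 27*n^2 + 9*n - 1)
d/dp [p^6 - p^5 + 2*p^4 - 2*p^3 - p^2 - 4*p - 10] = 6*p^5 - 5*p^4 + 8*p^3 - 6*p^2 - 2*p - 4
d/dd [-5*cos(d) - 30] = 5*sin(d)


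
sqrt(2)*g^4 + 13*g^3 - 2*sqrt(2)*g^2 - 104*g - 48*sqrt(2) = (g - 2*sqrt(2))*(g + 2*sqrt(2))*(g + 6*sqrt(2))*(sqrt(2)*g + 1)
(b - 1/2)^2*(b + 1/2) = b^3 - b^2/2 - b/4 + 1/8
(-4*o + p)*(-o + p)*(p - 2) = 4*o^2*p - 8*o^2 - 5*o*p^2 + 10*o*p + p^3 - 2*p^2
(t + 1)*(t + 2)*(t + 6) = t^3 + 9*t^2 + 20*t + 12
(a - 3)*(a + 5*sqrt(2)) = a^2 - 3*a + 5*sqrt(2)*a - 15*sqrt(2)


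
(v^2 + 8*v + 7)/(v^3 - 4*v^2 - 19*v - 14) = (v + 7)/(v^2 - 5*v - 14)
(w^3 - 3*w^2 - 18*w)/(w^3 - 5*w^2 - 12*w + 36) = w/(w - 2)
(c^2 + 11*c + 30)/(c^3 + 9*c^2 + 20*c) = (c + 6)/(c*(c + 4))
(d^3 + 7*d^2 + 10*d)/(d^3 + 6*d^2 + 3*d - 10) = d/(d - 1)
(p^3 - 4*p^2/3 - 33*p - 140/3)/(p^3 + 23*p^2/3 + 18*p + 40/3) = (p - 7)/(p + 2)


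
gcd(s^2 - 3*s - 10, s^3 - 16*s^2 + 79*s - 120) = s - 5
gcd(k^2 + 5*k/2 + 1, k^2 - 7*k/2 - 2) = k + 1/2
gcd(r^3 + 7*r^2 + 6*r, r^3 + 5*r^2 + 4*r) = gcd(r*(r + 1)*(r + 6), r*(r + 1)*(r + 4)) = r^2 + r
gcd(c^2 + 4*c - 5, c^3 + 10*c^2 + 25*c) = c + 5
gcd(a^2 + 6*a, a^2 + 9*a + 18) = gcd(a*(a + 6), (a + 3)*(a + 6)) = a + 6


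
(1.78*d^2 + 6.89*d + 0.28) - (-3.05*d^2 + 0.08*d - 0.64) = 4.83*d^2 + 6.81*d + 0.92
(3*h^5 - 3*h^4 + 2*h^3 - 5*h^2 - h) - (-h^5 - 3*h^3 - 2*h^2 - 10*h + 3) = 4*h^5 - 3*h^4 + 5*h^3 - 3*h^2 + 9*h - 3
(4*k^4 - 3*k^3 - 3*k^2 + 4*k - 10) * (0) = 0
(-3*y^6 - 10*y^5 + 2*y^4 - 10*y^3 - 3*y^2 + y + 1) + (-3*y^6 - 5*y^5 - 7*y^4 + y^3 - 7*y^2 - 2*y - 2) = -6*y^6 - 15*y^5 - 5*y^4 - 9*y^3 - 10*y^2 - y - 1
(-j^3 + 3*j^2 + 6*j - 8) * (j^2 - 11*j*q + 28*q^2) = -j^5 + 11*j^4*q + 3*j^4 - 28*j^3*q^2 - 33*j^3*q + 6*j^3 + 84*j^2*q^2 - 66*j^2*q - 8*j^2 + 168*j*q^2 + 88*j*q - 224*q^2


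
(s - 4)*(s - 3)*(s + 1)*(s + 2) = s^4 - 4*s^3 - 7*s^2 + 22*s + 24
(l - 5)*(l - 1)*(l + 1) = l^3 - 5*l^2 - l + 5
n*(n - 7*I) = n^2 - 7*I*n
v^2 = v^2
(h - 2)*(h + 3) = h^2 + h - 6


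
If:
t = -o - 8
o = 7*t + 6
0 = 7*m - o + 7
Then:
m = -53/28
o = -25/4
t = -7/4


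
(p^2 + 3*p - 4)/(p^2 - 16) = (p - 1)/(p - 4)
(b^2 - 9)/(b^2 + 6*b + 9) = (b - 3)/(b + 3)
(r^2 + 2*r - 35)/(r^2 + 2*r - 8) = (r^2 + 2*r - 35)/(r^2 + 2*r - 8)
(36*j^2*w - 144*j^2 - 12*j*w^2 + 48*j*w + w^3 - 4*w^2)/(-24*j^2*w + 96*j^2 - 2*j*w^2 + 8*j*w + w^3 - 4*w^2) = (-6*j + w)/(4*j + w)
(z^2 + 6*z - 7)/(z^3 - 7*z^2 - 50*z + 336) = (z - 1)/(z^2 - 14*z + 48)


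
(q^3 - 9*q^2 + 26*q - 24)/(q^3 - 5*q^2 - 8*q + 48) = (q^2 - 5*q + 6)/(q^2 - q - 12)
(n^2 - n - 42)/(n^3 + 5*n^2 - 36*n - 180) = (n - 7)/(n^2 - n - 30)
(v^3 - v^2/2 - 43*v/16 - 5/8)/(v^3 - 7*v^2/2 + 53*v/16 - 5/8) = (16*v^2 + 24*v + 5)/(16*v^2 - 24*v + 5)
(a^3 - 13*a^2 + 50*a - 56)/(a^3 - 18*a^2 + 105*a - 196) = (a - 2)/(a - 7)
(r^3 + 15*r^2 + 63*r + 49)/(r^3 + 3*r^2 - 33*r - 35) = (r + 7)/(r - 5)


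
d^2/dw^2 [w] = 0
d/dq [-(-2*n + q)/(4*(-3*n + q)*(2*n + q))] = ((-2*n + q)*(2*n + q) + (2*n - q)*(3*n - q) + (2*n + q)*(3*n - q))/(4*(2*n + q)^2*(3*n - q)^2)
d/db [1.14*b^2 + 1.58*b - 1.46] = 2.28*b + 1.58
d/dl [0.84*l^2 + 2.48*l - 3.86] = 1.68*l + 2.48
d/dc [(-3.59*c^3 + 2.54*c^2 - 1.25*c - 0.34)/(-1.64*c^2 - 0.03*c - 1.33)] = (5.8876*c^4 + 0.215400000000001*c^3 + 12.1979*c^2 - 7.8716*c + 1.6523)/(2.6896*c^4 + 0.0984*c^3 + 4.3633*c^2 + 0.0798*c + 1.7689)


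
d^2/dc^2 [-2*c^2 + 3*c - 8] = -4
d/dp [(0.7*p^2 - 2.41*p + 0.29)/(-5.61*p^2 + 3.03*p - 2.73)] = (-11.3991*p^2 - 0.568199999999999*p + 5.7006)/(31.4721*p^4 - 33.9966*p^3 + 39.8115*p^2 - 16.5438*p + 7.4529)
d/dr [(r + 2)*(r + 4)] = 2*r + 6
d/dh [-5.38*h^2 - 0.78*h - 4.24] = -10.76*h - 0.78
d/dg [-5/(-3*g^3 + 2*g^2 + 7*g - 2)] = 5*(-9*g^2 + 4*g + 7)/(3*g^3 - 2*g^2 - 7*g + 2)^2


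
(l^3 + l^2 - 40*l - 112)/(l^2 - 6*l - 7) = (l^2 + 8*l + 16)/(l + 1)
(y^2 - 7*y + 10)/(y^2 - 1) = (y^2 - 7*y + 10)/(y^2 - 1)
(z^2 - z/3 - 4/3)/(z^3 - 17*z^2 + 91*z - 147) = (3*z^2 - z - 4)/(3*(z^3 - 17*z^2 + 91*z - 147))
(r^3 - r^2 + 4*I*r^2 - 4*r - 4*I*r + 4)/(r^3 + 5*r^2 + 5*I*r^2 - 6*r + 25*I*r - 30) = (r^2 + r*(-1 + 2*I) - 2*I)/(r^2 + r*(5 + 3*I) + 15*I)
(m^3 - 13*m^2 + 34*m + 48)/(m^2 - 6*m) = m - 7 - 8/m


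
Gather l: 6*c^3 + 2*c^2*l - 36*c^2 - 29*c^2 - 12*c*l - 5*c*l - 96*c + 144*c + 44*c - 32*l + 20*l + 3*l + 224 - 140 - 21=6*c^3 - 65*c^2 + 92*c + l*(2*c^2 - 17*c - 9) + 63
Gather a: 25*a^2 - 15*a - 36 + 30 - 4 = 25*a^2 - 15*a - 10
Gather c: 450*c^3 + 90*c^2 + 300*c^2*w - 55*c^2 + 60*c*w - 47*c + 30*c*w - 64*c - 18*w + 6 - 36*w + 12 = 450*c^3 + c^2*(300*w + 35) + c*(90*w - 111) - 54*w + 18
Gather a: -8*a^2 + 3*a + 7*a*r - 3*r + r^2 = -8*a^2 + a*(7*r + 3) + r^2 - 3*r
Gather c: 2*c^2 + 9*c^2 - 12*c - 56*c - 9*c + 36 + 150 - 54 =11*c^2 - 77*c + 132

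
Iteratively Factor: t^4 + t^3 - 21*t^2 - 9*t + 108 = (t + 3)*(t^3 - 2*t^2 - 15*t + 36) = (t - 3)*(t + 3)*(t^2 + t - 12) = (t - 3)*(t + 3)*(t + 4)*(t - 3)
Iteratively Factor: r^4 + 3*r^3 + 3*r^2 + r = (r)*(r^3 + 3*r^2 + 3*r + 1) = r*(r + 1)*(r^2 + 2*r + 1) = r*(r + 1)^2*(r + 1)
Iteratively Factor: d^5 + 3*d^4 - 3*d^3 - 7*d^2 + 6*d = (d - 1)*(d^4 + 4*d^3 + d^2 - 6*d) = (d - 1)*(d + 3)*(d^3 + d^2 - 2*d) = (d - 1)*(d + 2)*(d + 3)*(d^2 - d) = d*(d - 1)*(d + 2)*(d + 3)*(d - 1)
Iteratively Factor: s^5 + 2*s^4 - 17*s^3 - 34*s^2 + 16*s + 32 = (s + 4)*(s^4 - 2*s^3 - 9*s^2 + 2*s + 8) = (s + 2)*(s + 4)*(s^3 - 4*s^2 - s + 4) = (s - 4)*(s + 2)*(s + 4)*(s^2 - 1) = (s - 4)*(s + 1)*(s + 2)*(s + 4)*(s - 1)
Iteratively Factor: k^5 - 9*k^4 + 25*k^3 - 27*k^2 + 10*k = (k)*(k^4 - 9*k^3 + 25*k^2 - 27*k + 10) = k*(k - 1)*(k^3 - 8*k^2 + 17*k - 10) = k*(k - 1)^2*(k^2 - 7*k + 10) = k*(k - 5)*(k - 1)^2*(k - 2)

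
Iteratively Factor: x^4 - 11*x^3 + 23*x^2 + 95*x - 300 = (x + 3)*(x^3 - 14*x^2 + 65*x - 100) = (x - 5)*(x + 3)*(x^2 - 9*x + 20) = (x - 5)^2*(x + 3)*(x - 4)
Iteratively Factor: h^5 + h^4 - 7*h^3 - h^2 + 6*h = (h - 1)*(h^4 + 2*h^3 - 5*h^2 - 6*h) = (h - 1)*(h + 1)*(h^3 + h^2 - 6*h) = h*(h - 1)*(h + 1)*(h^2 + h - 6) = h*(h - 1)*(h + 1)*(h + 3)*(h - 2)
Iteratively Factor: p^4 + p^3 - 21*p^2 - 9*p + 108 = (p + 4)*(p^3 - 3*p^2 - 9*p + 27) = (p + 3)*(p + 4)*(p^2 - 6*p + 9) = (p - 3)*(p + 3)*(p + 4)*(p - 3)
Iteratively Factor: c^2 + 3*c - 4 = (c + 4)*(c - 1)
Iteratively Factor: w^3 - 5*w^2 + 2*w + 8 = (w - 2)*(w^2 - 3*w - 4) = (w - 2)*(w + 1)*(w - 4)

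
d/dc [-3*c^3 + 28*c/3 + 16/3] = 28/3 - 9*c^2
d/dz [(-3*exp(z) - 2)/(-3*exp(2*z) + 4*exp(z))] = (-9*exp(2*z) - 12*exp(z) + 8)*exp(-z)/(9*exp(2*z) - 24*exp(z) + 16)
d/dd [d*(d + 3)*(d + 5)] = 3*d^2 + 16*d + 15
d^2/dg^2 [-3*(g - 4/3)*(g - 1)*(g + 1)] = 8 - 18*g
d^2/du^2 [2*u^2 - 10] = 4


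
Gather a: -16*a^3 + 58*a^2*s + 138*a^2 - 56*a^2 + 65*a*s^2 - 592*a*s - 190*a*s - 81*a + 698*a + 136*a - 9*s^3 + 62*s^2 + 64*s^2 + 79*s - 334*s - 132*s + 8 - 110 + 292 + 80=-16*a^3 + a^2*(58*s + 82) + a*(65*s^2 - 782*s + 753) - 9*s^3 + 126*s^2 - 387*s + 270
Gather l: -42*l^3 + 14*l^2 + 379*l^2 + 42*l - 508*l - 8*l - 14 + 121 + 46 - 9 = -42*l^3 + 393*l^2 - 474*l + 144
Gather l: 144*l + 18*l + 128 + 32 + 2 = 162*l + 162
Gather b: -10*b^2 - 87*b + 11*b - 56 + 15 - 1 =-10*b^2 - 76*b - 42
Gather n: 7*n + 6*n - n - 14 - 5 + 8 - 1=12*n - 12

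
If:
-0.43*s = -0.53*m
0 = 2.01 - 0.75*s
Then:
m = 2.17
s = 2.68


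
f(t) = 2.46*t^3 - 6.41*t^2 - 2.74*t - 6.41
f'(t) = 7.38*t^2 - 12.82*t - 2.74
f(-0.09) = -6.22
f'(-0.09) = -1.53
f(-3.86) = -232.82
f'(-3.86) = 156.70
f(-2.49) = -77.31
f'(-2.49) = 74.94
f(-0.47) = -6.79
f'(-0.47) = 4.92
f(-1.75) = -34.43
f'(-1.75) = 42.30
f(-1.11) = -14.63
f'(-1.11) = 20.58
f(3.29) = 2.80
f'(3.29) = 34.96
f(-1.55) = -26.72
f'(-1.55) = 34.86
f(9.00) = 1243.06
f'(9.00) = 479.66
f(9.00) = 1243.06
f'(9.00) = 479.66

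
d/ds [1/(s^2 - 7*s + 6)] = (7 - 2*s)/(s^2 - 7*s + 6)^2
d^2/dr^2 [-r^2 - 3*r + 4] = -2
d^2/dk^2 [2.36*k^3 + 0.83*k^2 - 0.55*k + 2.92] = 14.16*k + 1.66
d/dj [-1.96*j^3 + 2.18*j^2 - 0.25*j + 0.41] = -5.88*j^2 + 4.36*j - 0.25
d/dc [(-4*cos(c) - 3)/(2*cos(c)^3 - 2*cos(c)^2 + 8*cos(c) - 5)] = -8*(-5*sin(c)^2 + 2*cos(3*c) + 27)*sin(c)/(4*sin(c)^2 + 19*cos(c) + cos(3*c) - 14)^2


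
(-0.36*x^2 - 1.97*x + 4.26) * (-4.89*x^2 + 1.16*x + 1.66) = 1.7604*x^4 + 9.2157*x^3 - 23.7142*x^2 + 1.6714*x + 7.0716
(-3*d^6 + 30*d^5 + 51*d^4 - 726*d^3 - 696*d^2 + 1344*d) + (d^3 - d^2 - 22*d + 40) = -3*d^6 + 30*d^5 + 51*d^4 - 725*d^3 - 697*d^2 + 1322*d + 40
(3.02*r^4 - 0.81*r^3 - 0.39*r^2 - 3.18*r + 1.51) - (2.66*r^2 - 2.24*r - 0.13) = 3.02*r^4 - 0.81*r^3 - 3.05*r^2 - 0.94*r + 1.64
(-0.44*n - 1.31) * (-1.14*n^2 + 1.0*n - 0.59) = 0.5016*n^3 + 1.0534*n^2 - 1.0504*n + 0.7729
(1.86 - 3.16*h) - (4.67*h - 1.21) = 3.07 - 7.83*h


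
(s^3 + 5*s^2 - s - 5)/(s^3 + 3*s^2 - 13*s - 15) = (s - 1)/(s - 3)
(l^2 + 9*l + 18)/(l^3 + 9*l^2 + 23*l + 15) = (l + 6)/(l^2 + 6*l + 5)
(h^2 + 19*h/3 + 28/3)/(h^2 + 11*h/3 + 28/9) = 3*(h + 4)/(3*h + 4)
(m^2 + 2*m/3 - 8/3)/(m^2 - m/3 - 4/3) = (m + 2)/(m + 1)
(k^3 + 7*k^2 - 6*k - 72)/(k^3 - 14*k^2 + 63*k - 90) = (k^2 + 10*k + 24)/(k^2 - 11*k + 30)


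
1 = 1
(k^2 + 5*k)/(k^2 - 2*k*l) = (k + 5)/(k - 2*l)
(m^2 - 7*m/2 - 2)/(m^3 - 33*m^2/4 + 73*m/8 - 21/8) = 4*(2*m^2 - 7*m - 4)/(8*m^3 - 66*m^2 + 73*m - 21)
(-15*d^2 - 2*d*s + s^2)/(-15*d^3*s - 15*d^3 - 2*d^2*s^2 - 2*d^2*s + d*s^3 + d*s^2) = 1/(d*(s + 1))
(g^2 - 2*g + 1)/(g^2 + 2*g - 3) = (g - 1)/(g + 3)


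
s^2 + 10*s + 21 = (s + 3)*(s + 7)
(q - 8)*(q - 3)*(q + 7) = q^3 - 4*q^2 - 53*q + 168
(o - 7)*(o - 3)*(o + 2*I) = o^3 - 10*o^2 + 2*I*o^2 + 21*o - 20*I*o + 42*I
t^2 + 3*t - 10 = (t - 2)*(t + 5)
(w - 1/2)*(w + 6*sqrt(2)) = w^2 - w/2 + 6*sqrt(2)*w - 3*sqrt(2)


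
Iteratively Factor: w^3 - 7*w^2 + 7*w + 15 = (w - 5)*(w^2 - 2*w - 3) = (w - 5)*(w - 3)*(w + 1)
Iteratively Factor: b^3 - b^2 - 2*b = (b + 1)*(b^2 - 2*b) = (b - 2)*(b + 1)*(b)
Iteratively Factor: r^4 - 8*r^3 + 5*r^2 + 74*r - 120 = (r + 3)*(r^3 - 11*r^2 + 38*r - 40) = (r - 2)*(r + 3)*(r^2 - 9*r + 20) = (r - 5)*(r - 2)*(r + 3)*(r - 4)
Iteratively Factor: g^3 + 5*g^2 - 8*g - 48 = (g - 3)*(g^2 + 8*g + 16) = (g - 3)*(g + 4)*(g + 4)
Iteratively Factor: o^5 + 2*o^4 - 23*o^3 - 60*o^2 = (o + 3)*(o^4 - o^3 - 20*o^2) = o*(o + 3)*(o^3 - o^2 - 20*o) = o*(o - 5)*(o + 3)*(o^2 + 4*o) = o*(o - 5)*(o + 3)*(o + 4)*(o)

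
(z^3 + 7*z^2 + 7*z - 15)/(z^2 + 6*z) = (z^3 + 7*z^2 + 7*z - 15)/(z*(z + 6))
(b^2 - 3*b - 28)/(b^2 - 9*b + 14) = (b + 4)/(b - 2)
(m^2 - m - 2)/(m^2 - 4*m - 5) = (m - 2)/(m - 5)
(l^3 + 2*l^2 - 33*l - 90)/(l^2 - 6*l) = l + 8 + 15/l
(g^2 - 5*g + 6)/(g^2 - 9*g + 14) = (g - 3)/(g - 7)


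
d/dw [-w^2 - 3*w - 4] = -2*w - 3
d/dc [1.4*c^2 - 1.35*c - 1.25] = 2.8*c - 1.35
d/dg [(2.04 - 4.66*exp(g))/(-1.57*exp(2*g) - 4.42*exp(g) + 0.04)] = (-7.3162*exp(2*g) + 6.4056*exp(g) + 8.8304)*exp(g)/(2.4649*exp(4*g) + 13.8788*exp(3*g) + 19.4108*exp(2*g) - 0.3536*exp(g) + 0.0016)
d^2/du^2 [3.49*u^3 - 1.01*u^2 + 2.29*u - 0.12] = 20.94*u - 2.02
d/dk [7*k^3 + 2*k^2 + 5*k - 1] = 21*k^2 + 4*k + 5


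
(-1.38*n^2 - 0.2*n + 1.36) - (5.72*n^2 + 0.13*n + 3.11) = -7.1*n^2 - 0.33*n - 1.75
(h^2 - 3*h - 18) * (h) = h^3 - 3*h^2 - 18*h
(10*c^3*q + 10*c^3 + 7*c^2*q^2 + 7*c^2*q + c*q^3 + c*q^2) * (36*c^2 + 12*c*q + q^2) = 360*c^5*q + 360*c^5 + 372*c^4*q^2 + 372*c^4*q + 130*c^3*q^3 + 130*c^3*q^2 + 19*c^2*q^4 + 19*c^2*q^3 + c*q^5 + c*q^4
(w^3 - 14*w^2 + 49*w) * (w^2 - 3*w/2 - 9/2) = w^5 - 31*w^4/2 + 131*w^3/2 - 21*w^2/2 - 441*w/2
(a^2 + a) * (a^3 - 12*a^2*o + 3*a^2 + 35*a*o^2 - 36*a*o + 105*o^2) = a^5 - 12*a^4*o + 4*a^4 + 35*a^3*o^2 - 48*a^3*o + 3*a^3 + 140*a^2*o^2 - 36*a^2*o + 105*a*o^2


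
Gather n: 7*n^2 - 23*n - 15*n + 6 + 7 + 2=7*n^2 - 38*n + 15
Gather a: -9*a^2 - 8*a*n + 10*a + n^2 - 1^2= -9*a^2 + a*(10 - 8*n) + n^2 - 1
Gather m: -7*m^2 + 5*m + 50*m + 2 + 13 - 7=-7*m^2 + 55*m + 8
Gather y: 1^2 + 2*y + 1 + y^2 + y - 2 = y^2 + 3*y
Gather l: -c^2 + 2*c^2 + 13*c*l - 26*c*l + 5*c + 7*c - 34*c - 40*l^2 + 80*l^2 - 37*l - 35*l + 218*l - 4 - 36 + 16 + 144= c^2 - 22*c + 40*l^2 + l*(146 - 13*c) + 120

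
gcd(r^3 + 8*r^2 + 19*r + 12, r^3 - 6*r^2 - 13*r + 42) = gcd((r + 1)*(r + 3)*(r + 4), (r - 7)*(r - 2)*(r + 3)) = r + 3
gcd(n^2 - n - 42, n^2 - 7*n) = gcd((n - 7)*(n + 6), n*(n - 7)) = n - 7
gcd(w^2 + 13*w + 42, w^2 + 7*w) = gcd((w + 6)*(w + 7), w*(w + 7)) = w + 7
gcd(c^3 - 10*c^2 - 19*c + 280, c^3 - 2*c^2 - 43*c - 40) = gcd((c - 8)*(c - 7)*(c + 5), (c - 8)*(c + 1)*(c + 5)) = c^2 - 3*c - 40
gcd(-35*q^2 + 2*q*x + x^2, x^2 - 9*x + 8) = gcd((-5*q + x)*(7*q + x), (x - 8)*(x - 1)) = 1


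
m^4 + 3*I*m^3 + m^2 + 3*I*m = m*(m - I)*(m + I)*(m + 3*I)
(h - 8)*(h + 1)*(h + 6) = h^3 - h^2 - 50*h - 48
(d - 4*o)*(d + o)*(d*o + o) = d^3*o - 3*d^2*o^2 + d^2*o - 4*d*o^3 - 3*d*o^2 - 4*o^3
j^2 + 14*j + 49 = (j + 7)^2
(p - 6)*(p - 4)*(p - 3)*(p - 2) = p^4 - 15*p^3 + 80*p^2 - 180*p + 144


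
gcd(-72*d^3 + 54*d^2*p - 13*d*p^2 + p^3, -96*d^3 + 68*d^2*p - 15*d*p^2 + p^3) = 12*d^2 - 7*d*p + p^2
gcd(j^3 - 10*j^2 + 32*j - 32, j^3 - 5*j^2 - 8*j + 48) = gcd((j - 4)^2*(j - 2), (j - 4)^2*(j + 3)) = j^2 - 8*j + 16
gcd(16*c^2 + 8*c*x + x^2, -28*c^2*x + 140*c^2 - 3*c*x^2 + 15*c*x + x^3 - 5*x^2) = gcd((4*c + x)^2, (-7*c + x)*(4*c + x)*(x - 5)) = 4*c + x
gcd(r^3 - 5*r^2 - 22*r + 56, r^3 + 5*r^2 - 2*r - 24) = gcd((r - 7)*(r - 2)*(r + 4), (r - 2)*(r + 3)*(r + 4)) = r^2 + 2*r - 8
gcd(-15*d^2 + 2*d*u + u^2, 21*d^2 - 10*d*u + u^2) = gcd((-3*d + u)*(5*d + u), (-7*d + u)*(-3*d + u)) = -3*d + u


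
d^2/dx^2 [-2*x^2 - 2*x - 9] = -4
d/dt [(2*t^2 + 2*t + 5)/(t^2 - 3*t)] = (-8*t^2 - 10*t + 15)/(t^2*(t^2 - 6*t + 9))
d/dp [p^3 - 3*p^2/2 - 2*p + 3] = 3*p^2 - 3*p - 2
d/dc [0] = 0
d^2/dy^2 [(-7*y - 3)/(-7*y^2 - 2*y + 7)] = 2*(4*(7*y + 1)^2*(7*y + 3) - 7*(21*y + 5)*(7*y^2 + 2*y - 7))/(7*y^2 + 2*y - 7)^3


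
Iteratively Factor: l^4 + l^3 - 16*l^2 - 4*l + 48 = (l + 2)*(l^3 - l^2 - 14*l + 24) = (l + 2)*(l + 4)*(l^2 - 5*l + 6) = (l - 3)*(l + 2)*(l + 4)*(l - 2)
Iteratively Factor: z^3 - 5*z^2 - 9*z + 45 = (z + 3)*(z^2 - 8*z + 15) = (z - 3)*(z + 3)*(z - 5)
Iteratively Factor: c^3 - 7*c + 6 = (c + 3)*(c^2 - 3*c + 2) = (c - 2)*(c + 3)*(c - 1)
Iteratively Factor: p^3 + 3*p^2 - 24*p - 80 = (p + 4)*(p^2 - p - 20) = (p - 5)*(p + 4)*(p + 4)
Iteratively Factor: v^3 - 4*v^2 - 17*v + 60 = (v - 3)*(v^2 - v - 20) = (v - 5)*(v - 3)*(v + 4)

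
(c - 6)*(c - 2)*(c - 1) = c^3 - 9*c^2 + 20*c - 12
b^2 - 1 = (b - 1)*(b + 1)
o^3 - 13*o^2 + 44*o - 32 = (o - 8)*(o - 4)*(o - 1)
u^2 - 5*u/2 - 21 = (u - 6)*(u + 7/2)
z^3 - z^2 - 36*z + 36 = (z - 6)*(z - 1)*(z + 6)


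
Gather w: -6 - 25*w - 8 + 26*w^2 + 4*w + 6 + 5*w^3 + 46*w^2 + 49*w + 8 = 5*w^3 + 72*w^2 + 28*w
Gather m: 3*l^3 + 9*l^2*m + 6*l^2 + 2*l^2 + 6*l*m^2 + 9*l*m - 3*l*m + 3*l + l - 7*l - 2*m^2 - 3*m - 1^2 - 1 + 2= 3*l^3 + 8*l^2 - 3*l + m^2*(6*l - 2) + m*(9*l^2 + 6*l - 3)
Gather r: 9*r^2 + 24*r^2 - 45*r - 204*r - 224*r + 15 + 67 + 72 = 33*r^2 - 473*r + 154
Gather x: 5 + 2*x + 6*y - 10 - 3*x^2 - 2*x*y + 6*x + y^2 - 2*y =-3*x^2 + x*(8 - 2*y) + y^2 + 4*y - 5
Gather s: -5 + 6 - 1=0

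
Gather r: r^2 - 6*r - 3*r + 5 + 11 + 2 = r^2 - 9*r + 18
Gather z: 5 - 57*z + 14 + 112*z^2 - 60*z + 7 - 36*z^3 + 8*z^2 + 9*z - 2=-36*z^3 + 120*z^2 - 108*z + 24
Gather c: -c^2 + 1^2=1 - c^2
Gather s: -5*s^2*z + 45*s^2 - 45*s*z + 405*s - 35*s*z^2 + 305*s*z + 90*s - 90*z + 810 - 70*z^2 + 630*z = s^2*(45 - 5*z) + s*(-35*z^2 + 260*z + 495) - 70*z^2 + 540*z + 810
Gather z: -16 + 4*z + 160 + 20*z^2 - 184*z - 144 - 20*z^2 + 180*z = 0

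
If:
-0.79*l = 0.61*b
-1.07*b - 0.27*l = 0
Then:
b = 0.00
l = 0.00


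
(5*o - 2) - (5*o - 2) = 0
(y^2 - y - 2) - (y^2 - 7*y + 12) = 6*y - 14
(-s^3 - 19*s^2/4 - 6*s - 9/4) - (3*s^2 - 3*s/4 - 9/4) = -s^3 - 31*s^2/4 - 21*s/4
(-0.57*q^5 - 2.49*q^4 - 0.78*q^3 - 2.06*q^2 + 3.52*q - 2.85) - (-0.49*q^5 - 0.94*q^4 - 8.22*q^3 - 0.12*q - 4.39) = -0.08*q^5 - 1.55*q^4 + 7.44*q^3 - 2.06*q^2 + 3.64*q + 1.54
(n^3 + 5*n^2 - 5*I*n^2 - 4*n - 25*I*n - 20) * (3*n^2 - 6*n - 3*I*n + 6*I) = 3*n^5 + 9*n^4 - 18*I*n^4 - 57*n^3 - 54*I*n^3 - 81*n^2 + 192*I*n^2 + 270*n + 36*I*n - 120*I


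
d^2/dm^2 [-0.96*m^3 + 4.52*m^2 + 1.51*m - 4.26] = 9.04 - 5.76*m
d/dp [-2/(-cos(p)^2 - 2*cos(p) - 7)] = 4*(cos(p) + 1)*sin(p)/(cos(p)^2 + 2*cos(p) + 7)^2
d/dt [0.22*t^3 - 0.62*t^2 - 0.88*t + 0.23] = 0.66*t^2 - 1.24*t - 0.88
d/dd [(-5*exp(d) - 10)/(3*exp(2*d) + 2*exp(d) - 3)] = (15*exp(2*d) + 60*exp(d) + 35)*exp(d)/(9*exp(4*d) + 12*exp(3*d) - 14*exp(2*d) - 12*exp(d) + 9)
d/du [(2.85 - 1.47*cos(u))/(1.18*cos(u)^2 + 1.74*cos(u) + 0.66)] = (-1.7346*cos(u)^2 + 6.726*cos(u) + 5.9292)*sin(u)/(1.3924*cos(u)^4 + 4.1064*cos(u)^3 + 4.5852*cos(u)^2 + 2.2968*cos(u) + 0.4356)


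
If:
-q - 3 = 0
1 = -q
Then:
No Solution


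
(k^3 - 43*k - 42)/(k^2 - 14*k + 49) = (k^2 + 7*k + 6)/(k - 7)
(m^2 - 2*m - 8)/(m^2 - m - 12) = (m + 2)/(m + 3)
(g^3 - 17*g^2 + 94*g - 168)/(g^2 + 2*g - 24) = (g^2 - 13*g + 42)/(g + 6)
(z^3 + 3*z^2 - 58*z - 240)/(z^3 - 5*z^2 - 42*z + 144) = (z + 5)/(z - 3)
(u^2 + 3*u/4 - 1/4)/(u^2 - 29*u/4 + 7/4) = (u + 1)/(u - 7)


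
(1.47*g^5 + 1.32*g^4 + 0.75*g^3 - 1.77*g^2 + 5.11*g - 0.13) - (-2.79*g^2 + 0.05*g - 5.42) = 1.47*g^5 + 1.32*g^4 + 0.75*g^3 + 1.02*g^2 + 5.06*g + 5.29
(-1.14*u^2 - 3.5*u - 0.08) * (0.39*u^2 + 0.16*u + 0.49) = -0.4446*u^4 - 1.5474*u^3 - 1.1498*u^2 - 1.7278*u - 0.0392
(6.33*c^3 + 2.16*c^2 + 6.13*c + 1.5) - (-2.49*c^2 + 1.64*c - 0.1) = 6.33*c^3 + 4.65*c^2 + 4.49*c + 1.6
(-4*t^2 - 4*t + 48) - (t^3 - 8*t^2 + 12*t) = -t^3 + 4*t^2 - 16*t + 48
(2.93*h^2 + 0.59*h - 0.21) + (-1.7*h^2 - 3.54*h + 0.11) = 1.23*h^2 - 2.95*h - 0.1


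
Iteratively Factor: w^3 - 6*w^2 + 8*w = (w - 2)*(w^2 - 4*w) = w*(w - 2)*(w - 4)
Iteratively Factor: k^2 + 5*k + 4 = (k + 1)*(k + 4)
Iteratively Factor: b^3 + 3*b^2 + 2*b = (b + 2)*(b^2 + b) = (b + 1)*(b + 2)*(b)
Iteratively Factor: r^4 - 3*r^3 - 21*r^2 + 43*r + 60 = (r + 1)*(r^3 - 4*r^2 - 17*r + 60) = (r - 3)*(r + 1)*(r^2 - r - 20) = (r - 5)*(r - 3)*(r + 1)*(r + 4)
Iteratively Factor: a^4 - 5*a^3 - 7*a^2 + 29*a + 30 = (a - 3)*(a^3 - 2*a^2 - 13*a - 10) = (a - 3)*(a + 2)*(a^2 - 4*a - 5) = (a - 3)*(a + 1)*(a + 2)*(a - 5)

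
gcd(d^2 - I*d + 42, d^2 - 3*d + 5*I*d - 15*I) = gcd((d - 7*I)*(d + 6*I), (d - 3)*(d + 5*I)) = 1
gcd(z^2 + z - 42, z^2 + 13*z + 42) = z + 7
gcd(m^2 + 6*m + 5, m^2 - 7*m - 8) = m + 1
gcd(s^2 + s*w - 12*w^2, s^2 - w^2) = 1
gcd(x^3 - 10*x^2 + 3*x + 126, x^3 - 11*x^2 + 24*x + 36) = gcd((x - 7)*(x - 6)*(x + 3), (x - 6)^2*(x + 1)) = x - 6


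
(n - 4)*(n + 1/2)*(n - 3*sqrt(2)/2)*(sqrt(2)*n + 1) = sqrt(2)*n^4 - 7*sqrt(2)*n^3/2 - 2*n^3 - 7*sqrt(2)*n^2/2 + 7*n^2 + 4*n + 21*sqrt(2)*n/4 + 3*sqrt(2)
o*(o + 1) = o^2 + o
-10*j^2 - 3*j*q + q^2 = (-5*j + q)*(2*j + q)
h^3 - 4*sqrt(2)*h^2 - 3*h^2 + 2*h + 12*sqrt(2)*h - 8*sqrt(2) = (h - 2)*(h - 1)*(h - 4*sqrt(2))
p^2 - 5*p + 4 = (p - 4)*(p - 1)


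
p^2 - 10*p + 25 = (p - 5)^2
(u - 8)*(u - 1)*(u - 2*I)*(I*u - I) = I*u^4 + 2*u^3 - 10*I*u^3 - 20*u^2 + 17*I*u^2 + 34*u - 8*I*u - 16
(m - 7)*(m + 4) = m^2 - 3*m - 28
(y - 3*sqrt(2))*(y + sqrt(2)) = y^2 - 2*sqrt(2)*y - 6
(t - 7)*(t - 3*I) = t^2 - 7*t - 3*I*t + 21*I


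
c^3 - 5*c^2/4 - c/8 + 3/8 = (c - 1)*(c - 3/4)*(c + 1/2)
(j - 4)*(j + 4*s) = j^2 + 4*j*s - 4*j - 16*s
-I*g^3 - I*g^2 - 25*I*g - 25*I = (g - 5*I)*(g + 5*I)*(-I*g - I)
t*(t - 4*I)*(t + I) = t^3 - 3*I*t^2 + 4*t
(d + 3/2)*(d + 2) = d^2 + 7*d/2 + 3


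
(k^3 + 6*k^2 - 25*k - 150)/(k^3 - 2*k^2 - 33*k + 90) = (k + 5)/(k - 3)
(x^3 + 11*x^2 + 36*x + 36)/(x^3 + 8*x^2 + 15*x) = (x^2 + 8*x + 12)/(x*(x + 5))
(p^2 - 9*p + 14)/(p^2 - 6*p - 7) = (p - 2)/(p + 1)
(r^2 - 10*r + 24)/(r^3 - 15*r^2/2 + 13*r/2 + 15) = 2*(r - 4)/(2*r^2 - 3*r - 5)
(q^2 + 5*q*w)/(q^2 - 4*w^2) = q*(q + 5*w)/(q^2 - 4*w^2)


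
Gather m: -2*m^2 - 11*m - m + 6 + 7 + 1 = -2*m^2 - 12*m + 14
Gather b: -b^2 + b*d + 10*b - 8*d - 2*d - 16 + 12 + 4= -b^2 + b*(d + 10) - 10*d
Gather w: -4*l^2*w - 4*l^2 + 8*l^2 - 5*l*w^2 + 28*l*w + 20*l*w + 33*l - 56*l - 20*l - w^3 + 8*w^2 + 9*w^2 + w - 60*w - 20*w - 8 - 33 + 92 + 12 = 4*l^2 - 43*l - w^3 + w^2*(17 - 5*l) + w*(-4*l^2 + 48*l - 79) + 63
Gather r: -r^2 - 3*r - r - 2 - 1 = -r^2 - 4*r - 3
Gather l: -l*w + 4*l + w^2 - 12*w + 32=l*(4 - w) + w^2 - 12*w + 32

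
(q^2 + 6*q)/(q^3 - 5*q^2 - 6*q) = (q + 6)/(q^2 - 5*q - 6)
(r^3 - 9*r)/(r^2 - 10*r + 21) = r*(r + 3)/(r - 7)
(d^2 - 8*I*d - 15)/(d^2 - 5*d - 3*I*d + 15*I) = (d - 5*I)/(d - 5)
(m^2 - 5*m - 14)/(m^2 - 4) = (m - 7)/(m - 2)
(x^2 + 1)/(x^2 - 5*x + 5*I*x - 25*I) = (x^2 + 1)/(x^2 + 5*x*(-1 + I) - 25*I)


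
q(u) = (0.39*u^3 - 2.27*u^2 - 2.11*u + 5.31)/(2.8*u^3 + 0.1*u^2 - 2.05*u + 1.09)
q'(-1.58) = -1.88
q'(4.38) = 0.05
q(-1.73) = -0.02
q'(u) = (-8.4*u^2 - 0.2*u + 2.05)*(0.39*u^3 - 2.27*u^2 - 2.11*u + 5.31)/(2.8*u^3 + 0.1*u^2 - 2.05*u + 1.09)^2 + (1.17*u^2 - 4.54*u - 2.11)/(2.8*u^3 + 0.1*u^2 - 2.05*u + 1.09) = (4.44089209850063e-16*u^5 + 6.395*u^4 + 10.217*u^3 - 38.4642*u^2 - 6.0106*u + 8.5856)/(7.84*u^6 + 0.56*u^5 - 11.47*u^4 + 5.694*u^3 + 4.4205*u^2 - 4.469*u + 1.1881)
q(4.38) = -0.06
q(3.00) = -0.15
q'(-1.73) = -1.00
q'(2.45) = 0.10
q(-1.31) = -1.41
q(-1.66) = -0.10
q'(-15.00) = 0.00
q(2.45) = -0.20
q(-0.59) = 3.23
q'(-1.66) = -1.32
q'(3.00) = 0.09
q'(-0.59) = -0.83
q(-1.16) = -5.33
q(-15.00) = 0.19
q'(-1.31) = -9.74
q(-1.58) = -0.22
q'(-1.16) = -68.79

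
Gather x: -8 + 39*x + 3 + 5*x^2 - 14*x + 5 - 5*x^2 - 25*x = 0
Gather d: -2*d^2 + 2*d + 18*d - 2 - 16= -2*d^2 + 20*d - 18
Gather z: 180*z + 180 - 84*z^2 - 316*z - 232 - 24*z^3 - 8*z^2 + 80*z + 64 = -24*z^3 - 92*z^2 - 56*z + 12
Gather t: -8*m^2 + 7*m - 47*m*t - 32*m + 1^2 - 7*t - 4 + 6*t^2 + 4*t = -8*m^2 - 25*m + 6*t^2 + t*(-47*m - 3) - 3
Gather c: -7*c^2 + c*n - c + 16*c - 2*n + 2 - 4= -7*c^2 + c*(n + 15) - 2*n - 2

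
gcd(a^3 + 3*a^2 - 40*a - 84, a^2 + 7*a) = a + 7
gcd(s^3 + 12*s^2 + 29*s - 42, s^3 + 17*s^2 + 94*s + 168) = s^2 + 13*s + 42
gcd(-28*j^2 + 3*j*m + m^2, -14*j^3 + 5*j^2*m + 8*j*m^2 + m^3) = 7*j + m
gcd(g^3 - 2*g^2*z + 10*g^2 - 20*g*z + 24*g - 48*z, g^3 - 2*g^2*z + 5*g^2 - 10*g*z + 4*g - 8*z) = -g^2 + 2*g*z - 4*g + 8*z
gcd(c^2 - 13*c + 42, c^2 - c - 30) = c - 6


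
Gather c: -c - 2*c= -3*c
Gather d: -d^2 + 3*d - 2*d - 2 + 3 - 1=-d^2 + d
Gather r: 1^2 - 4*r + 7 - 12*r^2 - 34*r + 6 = -12*r^2 - 38*r + 14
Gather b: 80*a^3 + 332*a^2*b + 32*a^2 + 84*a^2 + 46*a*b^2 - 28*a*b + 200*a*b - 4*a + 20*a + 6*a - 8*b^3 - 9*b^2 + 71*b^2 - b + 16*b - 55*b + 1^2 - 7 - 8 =80*a^3 + 116*a^2 + 22*a - 8*b^3 + b^2*(46*a + 62) + b*(332*a^2 + 172*a - 40) - 14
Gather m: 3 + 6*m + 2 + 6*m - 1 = 12*m + 4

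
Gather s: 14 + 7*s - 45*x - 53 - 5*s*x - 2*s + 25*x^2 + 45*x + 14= s*(5 - 5*x) + 25*x^2 - 25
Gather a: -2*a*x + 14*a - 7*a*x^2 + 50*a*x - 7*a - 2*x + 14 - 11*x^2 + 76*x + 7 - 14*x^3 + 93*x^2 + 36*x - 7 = a*(-7*x^2 + 48*x + 7) - 14*x^3 + 82*x^2 + 110*x + 14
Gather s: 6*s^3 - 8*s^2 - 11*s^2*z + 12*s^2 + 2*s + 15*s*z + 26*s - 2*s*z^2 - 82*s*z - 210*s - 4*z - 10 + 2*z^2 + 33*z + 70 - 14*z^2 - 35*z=6*s^3 + s^2*(4 - 11*z) + s*(-2*z^2 - 67*z - 182) - 12*z^2 - 6*z + 60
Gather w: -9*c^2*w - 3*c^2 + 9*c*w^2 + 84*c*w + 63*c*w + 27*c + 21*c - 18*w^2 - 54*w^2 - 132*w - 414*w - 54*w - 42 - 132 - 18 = -3*c^2 + 48*c + w^2*(9*c - 72) + w*(-9*c^2 + 147*c - 600) - 192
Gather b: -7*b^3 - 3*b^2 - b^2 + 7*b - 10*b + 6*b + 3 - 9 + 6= -7*b^3 - 4*b^2 + 3*b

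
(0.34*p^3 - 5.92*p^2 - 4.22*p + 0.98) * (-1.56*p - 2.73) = -0.5304*p^4 + 8.307*p^3 + 22.7448*p^2 + 9.9918*p - 2.6754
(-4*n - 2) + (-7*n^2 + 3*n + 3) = -7*n^2 - n + 1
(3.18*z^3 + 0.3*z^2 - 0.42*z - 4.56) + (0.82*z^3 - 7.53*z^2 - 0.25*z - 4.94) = 4.0*z^3 - 7.23*z^2 - 0.67*z - 9.5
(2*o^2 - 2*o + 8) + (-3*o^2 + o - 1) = -o^2 - o + 7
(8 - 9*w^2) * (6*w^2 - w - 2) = -54*w^4 + 9*w^3 + 66*w^2 - 8*w - 16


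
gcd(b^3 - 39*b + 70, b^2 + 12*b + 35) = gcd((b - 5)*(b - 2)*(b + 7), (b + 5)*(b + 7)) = b + 7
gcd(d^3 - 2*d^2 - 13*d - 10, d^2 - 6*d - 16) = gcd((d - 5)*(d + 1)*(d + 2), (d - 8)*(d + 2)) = d + 2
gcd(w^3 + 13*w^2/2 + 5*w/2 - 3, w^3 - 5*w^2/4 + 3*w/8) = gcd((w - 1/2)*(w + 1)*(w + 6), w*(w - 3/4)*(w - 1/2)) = w - 1/2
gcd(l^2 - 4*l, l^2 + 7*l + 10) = 1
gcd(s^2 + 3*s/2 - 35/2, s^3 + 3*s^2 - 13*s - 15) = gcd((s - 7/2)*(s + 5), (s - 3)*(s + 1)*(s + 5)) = s + 5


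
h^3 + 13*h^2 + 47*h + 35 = (h + 1)*(h + 5)*(h + 7)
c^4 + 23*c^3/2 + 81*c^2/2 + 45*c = c*(c + 5/2)*(c + 3)*(c + 6)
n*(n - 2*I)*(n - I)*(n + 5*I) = n^4 + 2*I*n^3 + 13*n^2 - 10*I*n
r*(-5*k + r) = -5*k*r + r^2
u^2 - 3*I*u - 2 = (u - 2*I)*(u - I)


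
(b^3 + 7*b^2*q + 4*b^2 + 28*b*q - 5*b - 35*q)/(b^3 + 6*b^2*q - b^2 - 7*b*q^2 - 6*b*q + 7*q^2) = (-b - 5)/(-b + q)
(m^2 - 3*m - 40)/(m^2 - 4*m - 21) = (-m^2 + 3*m + 40)/(-m^2 + 4*m + 21)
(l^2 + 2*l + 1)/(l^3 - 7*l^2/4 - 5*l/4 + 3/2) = 4*(l + 1)/(4*l^2 - 11*l + 6)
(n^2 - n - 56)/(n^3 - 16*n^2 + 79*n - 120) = (n + 7)/(n^2 - 8*n + 15)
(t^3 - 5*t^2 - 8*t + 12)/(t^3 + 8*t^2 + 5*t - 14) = (t - 6)/(t + 7)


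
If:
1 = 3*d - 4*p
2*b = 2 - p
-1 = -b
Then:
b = 1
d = 1/3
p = 0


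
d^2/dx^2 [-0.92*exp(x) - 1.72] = -0.92*exp(x)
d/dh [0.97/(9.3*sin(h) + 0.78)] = -9.021*cos(h)/(9.3*sin(h) + 0.78)^2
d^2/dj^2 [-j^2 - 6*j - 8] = -2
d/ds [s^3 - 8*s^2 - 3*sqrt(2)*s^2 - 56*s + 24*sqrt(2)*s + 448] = 3*s^2 - 16*s - 6*sqrt(2)*s - 56 + 24*sqrt(2)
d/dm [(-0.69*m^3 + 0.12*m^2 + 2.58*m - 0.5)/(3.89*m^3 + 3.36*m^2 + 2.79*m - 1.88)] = (-2.7852*m^4 - 23.9226*m^3 + 1.3926*m^2 + 2.9088*m - 3.4554)/(15.1321*m^6 + 26.1408*m^5 + 32.9958*m^4 + 4.1224*m^3 - 4.8495*m^2 - 10.4904*m + 3.5344)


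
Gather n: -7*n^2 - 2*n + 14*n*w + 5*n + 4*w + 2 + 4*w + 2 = -7*n^2 + n*(14*w + 3) + 8*w + 4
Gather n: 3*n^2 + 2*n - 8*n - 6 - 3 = 3*n^2 - 6*n - 9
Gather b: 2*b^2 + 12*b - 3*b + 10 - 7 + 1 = 2*b^2 + 9*b + 4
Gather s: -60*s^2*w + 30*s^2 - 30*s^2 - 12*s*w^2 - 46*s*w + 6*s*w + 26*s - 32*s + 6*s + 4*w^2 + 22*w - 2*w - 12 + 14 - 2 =-60*s^2*w + s*(-12*w^2 - 40*w) + 4*w^2 + 20*w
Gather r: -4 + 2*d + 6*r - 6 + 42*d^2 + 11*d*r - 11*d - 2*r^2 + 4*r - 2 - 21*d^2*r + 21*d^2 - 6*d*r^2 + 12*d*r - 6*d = 63*d^2 - 15*d + r^2*(-6*d - 2) + r*(-21*d^2 + 23*d + 10) - 12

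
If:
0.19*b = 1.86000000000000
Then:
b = 9.79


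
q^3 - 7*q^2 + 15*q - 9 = (q - 3)^2*(q - 1)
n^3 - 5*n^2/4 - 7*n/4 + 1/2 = (n - 2)*(n - 1/4)*(n + 1)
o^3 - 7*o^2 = o^2*(o - 7)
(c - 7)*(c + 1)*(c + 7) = c^3 + c^2 - 49*c - 49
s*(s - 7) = s^2 - 7*s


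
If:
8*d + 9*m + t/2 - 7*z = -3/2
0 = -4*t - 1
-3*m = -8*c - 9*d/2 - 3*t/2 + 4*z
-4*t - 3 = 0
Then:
No Solution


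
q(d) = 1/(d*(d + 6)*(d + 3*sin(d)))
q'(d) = (-3*cos(d) - 1)/(d*(d + 6)*(d + 3*sin(d))^2) - 1/(d*(d + 6)^2*(d + 3*sin(d))) - 1/(d^2*(d + 6)*(d + 3*sin(d))) = (-d*(d + 6)*(3*cos(d) + 1) - d*(d + 3*sin(d)) + (-d - 6)*(d + 3*sin(d)))/(d^2*(d + 6)^2*(d + 3*sin(d))^2)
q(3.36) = 0.01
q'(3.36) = 0.00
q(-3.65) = 0.05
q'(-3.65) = -0.05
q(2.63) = 0.01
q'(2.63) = -0.00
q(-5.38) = 0.10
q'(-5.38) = -0.05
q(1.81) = 0.01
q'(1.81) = -0.01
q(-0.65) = 0.12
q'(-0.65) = 0.32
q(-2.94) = 0.03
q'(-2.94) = -0.02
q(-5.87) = 0.28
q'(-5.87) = -1.89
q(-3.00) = 0.03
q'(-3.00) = -0.02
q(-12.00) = 0.00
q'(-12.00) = 0.00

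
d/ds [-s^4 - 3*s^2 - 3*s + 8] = -4*s^3 - 6*s - 3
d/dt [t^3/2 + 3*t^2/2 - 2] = 3*t*(t + 2)/2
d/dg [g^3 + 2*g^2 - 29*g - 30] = 3*g^2 + 4*g - 29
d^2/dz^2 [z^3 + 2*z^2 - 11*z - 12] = 6*z + 4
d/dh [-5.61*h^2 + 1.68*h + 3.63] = 1.68 - 11.22*h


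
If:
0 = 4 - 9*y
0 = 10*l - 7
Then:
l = 7/10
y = 4/9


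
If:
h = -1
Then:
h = -1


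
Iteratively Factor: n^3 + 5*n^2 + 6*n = (n)*(n^2 + 5*n + 6) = n*(n + 3)*(n + 2)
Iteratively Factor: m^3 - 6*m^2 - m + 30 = (m - 5)*(m^2 - m - 6) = (m - 5)*(m - 3)*(m + 2)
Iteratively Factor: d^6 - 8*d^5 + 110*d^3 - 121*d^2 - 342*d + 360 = (d + 3)*(d^5 - 11*d^4 + 33*d^3 + 11*d^2 - 154*d + 120) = (d - 5)*(d + 3)*(d^4 - 6*d^3 + 3*d^2 + 26*d - 24) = (d - 5)*(d - 4)*(d + 3)*(d^3 - 2*d^2 - 5*d + 6) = (d - 5)*(d - 4)*(d - 1)*(d + 3)*(d^2 - d - 6) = (d - 5)*(d - 4)*(d - 3)*(d - 1)*(d + 3)*(d + 2)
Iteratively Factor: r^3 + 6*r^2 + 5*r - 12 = (r + 4)*(r^2 + 2*r - 3) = (r - 1)*(r + 4)*(r + 3)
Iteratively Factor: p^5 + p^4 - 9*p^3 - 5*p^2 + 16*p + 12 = (p + 1)*(p^4 - 9*p^2 + 4*p + 12) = (p - 2)*(p + 1)*(p^3 + 2*p^2 - 5*p - 6) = (p - 2)^2*(p + 1)*(p^2 + 4*p + 3) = (p - 2)^2*(p + 1)*(p + 3)*(p + 1)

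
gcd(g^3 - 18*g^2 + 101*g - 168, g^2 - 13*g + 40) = g - 8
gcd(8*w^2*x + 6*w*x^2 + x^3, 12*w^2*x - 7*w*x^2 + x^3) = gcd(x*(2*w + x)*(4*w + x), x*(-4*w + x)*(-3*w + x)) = x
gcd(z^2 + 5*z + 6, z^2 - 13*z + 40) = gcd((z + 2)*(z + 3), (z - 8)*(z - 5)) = 1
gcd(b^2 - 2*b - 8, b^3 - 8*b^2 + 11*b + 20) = b - 4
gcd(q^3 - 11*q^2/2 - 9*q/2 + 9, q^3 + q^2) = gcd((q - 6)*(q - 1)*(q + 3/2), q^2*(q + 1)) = 1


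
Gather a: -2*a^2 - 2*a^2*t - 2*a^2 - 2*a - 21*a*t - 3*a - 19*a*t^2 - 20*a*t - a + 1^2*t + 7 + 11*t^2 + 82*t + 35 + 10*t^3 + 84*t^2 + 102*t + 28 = a^2*(-2*t - 4) + a*(-19*t^2 - 41*t - 6) + 10*t^3 + 95*t^2 + 185*t + 70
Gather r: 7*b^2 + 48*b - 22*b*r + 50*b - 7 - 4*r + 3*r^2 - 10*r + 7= 7*b^2 + 98*b + 3*r^2 + r*(-22*b - 14)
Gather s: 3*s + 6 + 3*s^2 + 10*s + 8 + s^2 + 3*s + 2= 4*s^2 + 16*s + 16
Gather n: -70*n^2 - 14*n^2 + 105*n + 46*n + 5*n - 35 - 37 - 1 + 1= -84*n^2 + 156*n - 72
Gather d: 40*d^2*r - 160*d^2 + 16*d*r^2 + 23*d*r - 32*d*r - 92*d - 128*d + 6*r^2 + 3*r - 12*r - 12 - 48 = d^2*(40*r - 160) + d*(16*r^2 - 9*r - 220) + 6*r^2 - 9*r - 60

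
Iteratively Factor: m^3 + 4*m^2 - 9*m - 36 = (m + 4)*(m^2 - 9) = (m - 3)*(m + 4)*(m + 3)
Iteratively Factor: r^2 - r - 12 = (r - 4)*(r + 3)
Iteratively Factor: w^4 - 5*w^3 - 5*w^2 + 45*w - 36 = (w - 1)*(w^3 - 4*w^2 - 9*w + 36) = (w - 4)*(w - 1)*(w^2 - 9) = (w - 4)*(w - 1)*(w + 3)*(w - 3)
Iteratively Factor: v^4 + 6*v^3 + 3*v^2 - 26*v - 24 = (v + 3)*(v^3 + 3*v^2 - 6*v - 8) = (v - 2)*(v + 3)*(v^2 + 5*v + 4) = (v - 2)*(v + 1)*(v + 3)*(v + 4)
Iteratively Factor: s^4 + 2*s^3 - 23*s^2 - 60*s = (s)*(s^3 + 2*s^2 - 23*s - 60) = s*(s - 5)*(s^2 + 7*s + 12) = s*(s - 5)*(s + 4)*(s + 3)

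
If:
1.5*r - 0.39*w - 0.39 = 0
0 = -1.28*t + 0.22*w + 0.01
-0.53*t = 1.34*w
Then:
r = 0.26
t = 0.01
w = -0.00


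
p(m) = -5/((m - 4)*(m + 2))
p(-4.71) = -0.21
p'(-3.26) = -0.51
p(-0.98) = 0.98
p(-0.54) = 0.75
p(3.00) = 1.00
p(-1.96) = 20.97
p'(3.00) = 0.80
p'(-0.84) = -0.58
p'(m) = 5/((m - 4)*(m + 2)^2) + 5/((m - 4)^2*(m + 2))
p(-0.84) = 0.89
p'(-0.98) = -0.77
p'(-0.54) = -0.35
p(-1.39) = 1.52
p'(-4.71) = -0.10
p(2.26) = 0.67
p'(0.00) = -0.16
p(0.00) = 0.62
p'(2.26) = 0.23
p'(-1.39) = -2.21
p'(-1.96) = -520.81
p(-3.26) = -0.55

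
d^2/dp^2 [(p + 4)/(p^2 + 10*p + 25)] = 2*(p + 2)/(p^4 + 20*p^3 + 150*p^2 + 500*p + 625)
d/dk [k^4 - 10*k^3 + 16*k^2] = 2*k*(2*k^2 - 15*k + 16)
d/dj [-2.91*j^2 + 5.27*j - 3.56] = 5.27 - 5.82*j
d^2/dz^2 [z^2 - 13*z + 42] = 2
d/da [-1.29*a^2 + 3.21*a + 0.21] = 3.21 - 2.58*a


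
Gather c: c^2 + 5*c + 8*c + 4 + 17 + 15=c^2 + 13*c + 36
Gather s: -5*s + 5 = 5 - 5*s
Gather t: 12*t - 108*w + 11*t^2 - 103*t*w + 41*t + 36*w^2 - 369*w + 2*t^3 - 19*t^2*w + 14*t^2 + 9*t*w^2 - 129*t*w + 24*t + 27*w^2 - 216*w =2*t^3 + t^2*(25 - 19*w) + t*(9*w^2 - 232*w + 77) + 63*w^2 - 693*w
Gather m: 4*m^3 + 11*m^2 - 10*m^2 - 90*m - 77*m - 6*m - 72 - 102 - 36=4*m^3 + m^2 - 173*m - 210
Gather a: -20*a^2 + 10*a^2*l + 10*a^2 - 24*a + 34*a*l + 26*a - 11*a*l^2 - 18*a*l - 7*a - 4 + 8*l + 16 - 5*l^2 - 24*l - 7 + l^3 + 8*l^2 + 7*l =a^2*(10*l - 10) + a*(-11*l^2 + 16*l - 5) + l^3 + 3*l^2 - 9*l + 5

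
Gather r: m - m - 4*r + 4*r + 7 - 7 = 0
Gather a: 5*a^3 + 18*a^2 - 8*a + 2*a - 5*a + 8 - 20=5*a^3 + 18*a^2 - 11*a - 12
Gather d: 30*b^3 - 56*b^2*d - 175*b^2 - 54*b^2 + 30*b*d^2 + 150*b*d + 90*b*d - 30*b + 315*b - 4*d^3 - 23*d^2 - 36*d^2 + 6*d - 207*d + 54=30*b^3 - 229*b^2 + 285*b - 4*d^3 + d^2*(30*b - 59) + d*(-56*b^2 + 240*b - 201) + 54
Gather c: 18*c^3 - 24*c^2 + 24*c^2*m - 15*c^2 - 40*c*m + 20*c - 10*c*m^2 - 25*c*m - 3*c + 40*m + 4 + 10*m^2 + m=18*c^3 + c^2*(24*m - 39) + c*(-10*m^2 - 65*m + 17) + 10*m^2 + 41*m + 4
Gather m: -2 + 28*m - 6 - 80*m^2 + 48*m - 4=-80*m^2 + 76*m - 12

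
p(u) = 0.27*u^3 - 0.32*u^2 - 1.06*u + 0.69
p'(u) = 0.81*u^2 - 0.64*u - 1.06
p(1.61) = -0.72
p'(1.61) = 0.01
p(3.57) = 5.11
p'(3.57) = 6.98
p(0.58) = 0.02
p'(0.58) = -1.16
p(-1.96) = -0.49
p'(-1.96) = 3.31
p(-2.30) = -1.85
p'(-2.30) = 4.70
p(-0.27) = 0.95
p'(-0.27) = -0.83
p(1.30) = -0.64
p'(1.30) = -0.52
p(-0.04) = 0.73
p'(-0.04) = -1.03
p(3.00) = 1.92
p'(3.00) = 4.31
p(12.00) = 408.45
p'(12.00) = 107.90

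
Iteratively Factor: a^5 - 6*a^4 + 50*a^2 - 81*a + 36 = (a - 1)*(a^4 - 5*a^3 - 5*a^2 + 45*a - 36) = (a - 3)*(a - 1)*(a^3 - 2*a^2 - 11*a + 12) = (a - 3)*(a - 1)*(a + 3)*(a^2 - 5*a + 4) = (a - 4)*(a - 3)*(a - 1)*(a + 3)*(a - 1)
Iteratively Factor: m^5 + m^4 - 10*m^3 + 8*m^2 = (m)*(m^4 + m^3 - 10*m^2 + 8*m) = m^2*(m^3 + m^2 - 10*m + 8) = m^2*(m - 2)*(m^2 + 3*m - 4) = m^2*(m - 2)*(m + 4)*(m - 1)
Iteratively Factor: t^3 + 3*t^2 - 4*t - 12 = (t + 3)*(t^2 - 4) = (t + 2)*(t + 3)*(t - 2)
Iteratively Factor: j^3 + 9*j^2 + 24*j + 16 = (j + 4)*(j^2 + 5*j + 4) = (j + 1)*(j + 4)*(j + 4)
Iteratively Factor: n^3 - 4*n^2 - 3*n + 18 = (n - 3)*(n^2 - n - 6) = (n - 3)*(n + 2)*(n - 3)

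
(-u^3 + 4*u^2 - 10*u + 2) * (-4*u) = 4*u^4 - 16*u^3 + 40*u^2 - 8*u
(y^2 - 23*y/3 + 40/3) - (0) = y^2 - 23*y/3 + 40/3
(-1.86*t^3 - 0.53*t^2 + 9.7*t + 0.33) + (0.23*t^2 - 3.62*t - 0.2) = -1.86*t^3 - 0.3*t^2 + 6.08*t + 0.13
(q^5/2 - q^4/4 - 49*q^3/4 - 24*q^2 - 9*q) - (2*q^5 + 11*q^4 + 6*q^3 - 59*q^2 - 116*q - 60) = -3*q^5/2 - 45*q^4/4 - 73*q^3/4 + 35*q^2 + 107*q + 60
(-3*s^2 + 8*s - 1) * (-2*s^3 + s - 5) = 6*s^5 - 16*s^4 - s^3 + 23*s^2 - 41*s + 5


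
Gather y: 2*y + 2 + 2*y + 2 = 4*y + 4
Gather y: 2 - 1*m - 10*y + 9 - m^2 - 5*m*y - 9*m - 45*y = -m^2 - 10*m + y*(-5*m - 55) + 11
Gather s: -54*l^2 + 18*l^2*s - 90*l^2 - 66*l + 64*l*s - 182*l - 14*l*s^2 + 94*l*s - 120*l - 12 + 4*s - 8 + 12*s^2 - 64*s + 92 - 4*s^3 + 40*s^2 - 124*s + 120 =-144*l^2 - 368*l - 4*s^3 + s^2*(52 - 14*l) + s*(18*l^2 + 158*l - 184) + 192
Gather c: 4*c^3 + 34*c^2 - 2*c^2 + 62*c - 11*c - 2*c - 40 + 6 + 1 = 4*c^3 + 32*c^2 + 49*c - 33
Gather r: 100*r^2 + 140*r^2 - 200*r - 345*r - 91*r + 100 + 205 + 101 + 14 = 240*r^2 - 636*r + 420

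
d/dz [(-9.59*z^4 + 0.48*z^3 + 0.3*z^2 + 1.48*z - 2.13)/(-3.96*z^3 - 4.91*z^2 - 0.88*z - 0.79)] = (37.9764*z^6 + 94.1738*z^5 + 24.1488*z^4 + 41.1812*z^3 - 19.4392*z^2 - 21.3906*z - 3.0436)/(15.6816*z^6 + 38.8872*z^5 + 31.0777*z^4 + 14.8984*z^3 + 8.5322*z^2 + 1.3904*z + 0.6241)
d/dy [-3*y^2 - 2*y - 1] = -6*y - 2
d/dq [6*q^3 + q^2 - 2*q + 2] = 18*q^2 + 2*q - 2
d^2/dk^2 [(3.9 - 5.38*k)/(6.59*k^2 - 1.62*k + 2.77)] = (-(5.38*k - 3.9)*(13.18*k - 1.62)*(26.36*k - 3.24) + (212.7252*k - 68.8332)*(6.59*k^2 - 1.62*k + 2.77))/(6.59*k^2 - 1.62*k + 2.77)^3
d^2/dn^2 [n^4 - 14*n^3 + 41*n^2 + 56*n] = 12*n^2 - 84*n + 82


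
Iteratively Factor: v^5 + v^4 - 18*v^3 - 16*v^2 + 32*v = (v + 2)*(v^4 - v^3 - 16*v^2 + 16*v) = v*(v + 2)*(v^3 - v^2 - 16*v + 16) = v*(v + 2)*(v + 4)*(v^2 - 5*v + 4) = v*(v - 1)*(v + 2)*(v + 4)*(v - 4)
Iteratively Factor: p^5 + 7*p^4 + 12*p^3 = (p)*(p^4 + 7*p^3 + 12*p^2) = p*(p + 3)*(p^3 + 4*p^2) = p^2*(p + 3)*(p^2 + 4*p) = p^3*(p + 3)*(p + 4)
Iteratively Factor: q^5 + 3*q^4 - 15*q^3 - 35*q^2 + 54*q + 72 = (q - 3)*(q^4 + 6*q^3 + 3*q^2 - 26*q - 24) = (q - 3)*(q - 2)*(q^3 + 8*q^2 + 19*q + 12) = (q - 3)*(q - 2)*(q + 3)*(q^2 + 5*q + 4) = (q - 3)*(q - 2)*(q + 3)*(q + 4)*(q + 1)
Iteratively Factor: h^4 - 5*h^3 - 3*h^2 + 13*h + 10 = (h + 1)*(h^3 - 6*h^2 + 3*h + 10) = (h - 2)*(h + 1)*(h^2 - 4*h - 5) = (h - 2)*(h + 1)^2*(h - 5)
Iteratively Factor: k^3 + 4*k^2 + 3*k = (k + 1)*(k^2 + 3*k) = k*(k + 1)*(k + 3)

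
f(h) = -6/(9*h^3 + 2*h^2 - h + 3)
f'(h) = -6*(-27*h^2 - 4*h + 1)/(9*h^3 + 2*h^2 - h + 3)^2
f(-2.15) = 0.08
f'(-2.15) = 0.12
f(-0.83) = -97.22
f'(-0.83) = 22494.64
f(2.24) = -0.05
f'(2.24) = 0.07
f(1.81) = -0.10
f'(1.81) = 0.15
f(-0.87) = 11.06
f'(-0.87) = 325.03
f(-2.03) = 0.10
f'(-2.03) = 0.16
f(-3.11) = 0.02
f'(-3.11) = 0.02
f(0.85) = -0.66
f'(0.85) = 1.58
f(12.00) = 0.00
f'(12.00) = 0.00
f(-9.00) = 0.00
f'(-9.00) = 0.00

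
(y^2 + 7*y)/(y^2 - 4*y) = (y + 7)/(y - 4)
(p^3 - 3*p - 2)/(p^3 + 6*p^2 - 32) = (p^2 + 2*p + 1)/(p^2 + 8*p + 16)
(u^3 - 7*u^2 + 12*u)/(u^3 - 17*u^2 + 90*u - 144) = u*(u - 4)/(u^2 - 14*u + 48)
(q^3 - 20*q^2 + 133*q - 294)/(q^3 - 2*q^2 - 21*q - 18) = (q^2 - 14*q + 49)/(q^2 + 4*q + 3)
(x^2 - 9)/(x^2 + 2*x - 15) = (x + 3)/(x + 5)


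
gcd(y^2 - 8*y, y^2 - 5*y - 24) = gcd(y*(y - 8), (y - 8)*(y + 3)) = y - 8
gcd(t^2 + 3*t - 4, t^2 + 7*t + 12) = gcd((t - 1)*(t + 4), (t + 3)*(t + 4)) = t + 4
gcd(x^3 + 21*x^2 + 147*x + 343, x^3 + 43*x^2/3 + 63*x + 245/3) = x + 7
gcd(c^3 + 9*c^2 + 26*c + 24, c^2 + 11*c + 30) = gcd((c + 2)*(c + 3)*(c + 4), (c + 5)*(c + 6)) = 1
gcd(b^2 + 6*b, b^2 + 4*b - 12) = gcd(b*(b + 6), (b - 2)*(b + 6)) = b + 6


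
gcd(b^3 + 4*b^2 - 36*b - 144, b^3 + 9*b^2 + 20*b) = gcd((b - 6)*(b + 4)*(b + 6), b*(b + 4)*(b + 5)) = b + 4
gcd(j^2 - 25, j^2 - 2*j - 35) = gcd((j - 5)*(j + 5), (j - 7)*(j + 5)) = j + 5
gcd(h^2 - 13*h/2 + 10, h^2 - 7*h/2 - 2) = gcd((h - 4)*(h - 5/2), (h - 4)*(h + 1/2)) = h - 4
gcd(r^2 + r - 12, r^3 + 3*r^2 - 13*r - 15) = r - 3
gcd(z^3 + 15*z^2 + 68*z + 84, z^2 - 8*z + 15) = 1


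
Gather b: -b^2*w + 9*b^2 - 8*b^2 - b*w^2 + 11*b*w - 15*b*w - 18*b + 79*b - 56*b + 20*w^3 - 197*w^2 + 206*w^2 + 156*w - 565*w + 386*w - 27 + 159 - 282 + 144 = b^2*(1 - w) + b*(-w^2 - 4*w + 5) + 20*w^3 + 9*w^2 - 23*w - 6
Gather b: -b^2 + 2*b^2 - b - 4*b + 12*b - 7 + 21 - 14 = b^2 + 7*b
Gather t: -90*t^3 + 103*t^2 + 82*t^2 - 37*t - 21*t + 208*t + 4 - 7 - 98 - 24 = -90*t^3 + 185*t^2 + 150*t - 125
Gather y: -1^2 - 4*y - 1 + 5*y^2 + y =5*y^2 - 3*y - 2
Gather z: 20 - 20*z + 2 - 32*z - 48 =-52*z - 26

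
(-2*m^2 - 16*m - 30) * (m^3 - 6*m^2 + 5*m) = -2*m^5 - 4*m^4 + 56*m^3 + 100*m^2 - 150*m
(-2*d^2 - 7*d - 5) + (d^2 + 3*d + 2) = -d^2 - 4*d - 3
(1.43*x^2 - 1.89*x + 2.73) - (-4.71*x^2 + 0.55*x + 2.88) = 6.14*x^2 - 2.44*x - 0.15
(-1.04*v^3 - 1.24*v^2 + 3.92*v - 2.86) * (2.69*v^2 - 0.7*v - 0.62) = -2.7976*v^5 - 2.6076*v^4 + 12.0576*v^3 - 9.6686*v^2 - 0.4284*v + 1.7732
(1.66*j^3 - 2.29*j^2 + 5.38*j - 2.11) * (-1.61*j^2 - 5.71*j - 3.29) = -2.6726*j^5 - 5.7917*j^4 - 1.0473*j^3 - 19.7886*j^2 - 5.6521*j + 6.9419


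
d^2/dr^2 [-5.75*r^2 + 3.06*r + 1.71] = -11.5000000000000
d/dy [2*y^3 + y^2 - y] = 6*y^2 + 2*y - 1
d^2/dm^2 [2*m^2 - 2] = 4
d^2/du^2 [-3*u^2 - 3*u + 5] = -6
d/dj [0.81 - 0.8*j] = -0.800000000000000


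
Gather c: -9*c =-9*c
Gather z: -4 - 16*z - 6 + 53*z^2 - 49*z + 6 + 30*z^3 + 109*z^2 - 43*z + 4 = 30*z^3 + 162*z^2 - 108*z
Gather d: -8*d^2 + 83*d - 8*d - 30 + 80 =-8*d^2 + 75*d + 50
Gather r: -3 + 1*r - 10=r - 13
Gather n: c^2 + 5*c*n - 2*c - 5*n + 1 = c^2 - 2*c + n*(5*c - 5) + 1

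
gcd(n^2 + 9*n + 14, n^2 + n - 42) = n + 7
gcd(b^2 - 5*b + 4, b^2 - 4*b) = b - 4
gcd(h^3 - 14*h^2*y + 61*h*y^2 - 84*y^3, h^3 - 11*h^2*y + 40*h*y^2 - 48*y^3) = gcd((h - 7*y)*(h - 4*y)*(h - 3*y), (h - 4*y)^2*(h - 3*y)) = h^2 - 7*h*y + 12*y^2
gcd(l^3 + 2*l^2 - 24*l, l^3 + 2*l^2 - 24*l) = l^3 + 2*l^2 - 24*l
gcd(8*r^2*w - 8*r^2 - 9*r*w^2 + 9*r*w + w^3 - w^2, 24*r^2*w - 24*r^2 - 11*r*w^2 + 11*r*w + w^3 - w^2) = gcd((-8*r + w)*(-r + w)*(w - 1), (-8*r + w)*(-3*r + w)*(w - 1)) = 8*r*w - 8*r - w^2 + w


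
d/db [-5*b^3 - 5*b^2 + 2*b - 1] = -15*b^2 - 10*b + 2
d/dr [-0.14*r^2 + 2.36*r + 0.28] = 2.36 - 0.28*r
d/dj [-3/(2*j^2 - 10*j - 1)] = 6*(2*j - 5)/(-2*j^2 + 10*j + 1)^2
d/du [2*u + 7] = 2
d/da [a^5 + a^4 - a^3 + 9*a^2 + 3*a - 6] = 5*a^4 + 4*a^3 - 3*a^2 + 18*a + 3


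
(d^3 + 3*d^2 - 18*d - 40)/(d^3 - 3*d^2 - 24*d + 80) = (d + 2)/(d - 4)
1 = 1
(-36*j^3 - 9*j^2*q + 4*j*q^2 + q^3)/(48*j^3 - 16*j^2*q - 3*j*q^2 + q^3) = (3*j + q)/(-4*j + q)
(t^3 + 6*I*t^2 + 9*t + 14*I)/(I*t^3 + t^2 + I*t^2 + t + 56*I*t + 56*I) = (-I*t^2 - t - 2*I)/(t^2 + t*(1 - 8*I) - 8*I)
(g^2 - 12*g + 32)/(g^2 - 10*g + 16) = (g - 4)/(g - 2)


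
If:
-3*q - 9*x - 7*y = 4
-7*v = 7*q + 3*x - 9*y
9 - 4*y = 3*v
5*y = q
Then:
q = -295/28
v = 122/21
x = 593/126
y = -59/28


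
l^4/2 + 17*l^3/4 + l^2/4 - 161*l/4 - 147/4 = (l/2 + 1/2)*(l - 3)*(l + 7/2)*(l + 7)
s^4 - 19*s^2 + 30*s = s*(s - 3)*(s - 2)*(s + 5)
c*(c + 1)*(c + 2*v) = c^3 + 2*c^2*v + c^2 + 2*c*v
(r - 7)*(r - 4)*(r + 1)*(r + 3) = r^4 - 7*r^3 - 13*r^2 + 79*r + 84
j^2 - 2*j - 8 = (j - 4)*(j + 2)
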